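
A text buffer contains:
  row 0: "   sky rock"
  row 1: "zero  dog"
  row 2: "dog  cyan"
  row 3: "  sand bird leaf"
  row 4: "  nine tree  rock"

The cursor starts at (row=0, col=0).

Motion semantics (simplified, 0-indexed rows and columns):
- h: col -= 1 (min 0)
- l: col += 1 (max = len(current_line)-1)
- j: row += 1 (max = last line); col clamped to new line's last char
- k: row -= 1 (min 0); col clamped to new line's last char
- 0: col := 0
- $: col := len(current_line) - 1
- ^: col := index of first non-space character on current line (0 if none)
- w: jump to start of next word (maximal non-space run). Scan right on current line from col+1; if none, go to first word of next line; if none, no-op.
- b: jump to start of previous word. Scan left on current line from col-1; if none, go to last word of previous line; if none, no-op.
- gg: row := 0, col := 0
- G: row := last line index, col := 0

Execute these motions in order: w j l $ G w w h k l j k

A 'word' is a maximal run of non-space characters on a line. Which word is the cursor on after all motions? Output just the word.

After 1 (w): row=0 col=3 char='s'
After 2 (j): row=1 col=3 char='o'
After 3 (l): row=1 col=4 char='_'
After 4 ($): row=1 col=8 char='g'
After 5 (G): row=4 col=0 char='_'
After 6 (w): row=4 col=2 char='n'
After 7 (w): row=4 col=7 char='t'
After 8 (h): row=4 col=6 char='_'
After 9 (k): row=3 col=6 char='_'
After 10 (l): row=3 col=7 char='b'
After 11 (j): row=4 col=7 char='t'
After 12 (k): row=3 col=7 char='b'

Answer: bird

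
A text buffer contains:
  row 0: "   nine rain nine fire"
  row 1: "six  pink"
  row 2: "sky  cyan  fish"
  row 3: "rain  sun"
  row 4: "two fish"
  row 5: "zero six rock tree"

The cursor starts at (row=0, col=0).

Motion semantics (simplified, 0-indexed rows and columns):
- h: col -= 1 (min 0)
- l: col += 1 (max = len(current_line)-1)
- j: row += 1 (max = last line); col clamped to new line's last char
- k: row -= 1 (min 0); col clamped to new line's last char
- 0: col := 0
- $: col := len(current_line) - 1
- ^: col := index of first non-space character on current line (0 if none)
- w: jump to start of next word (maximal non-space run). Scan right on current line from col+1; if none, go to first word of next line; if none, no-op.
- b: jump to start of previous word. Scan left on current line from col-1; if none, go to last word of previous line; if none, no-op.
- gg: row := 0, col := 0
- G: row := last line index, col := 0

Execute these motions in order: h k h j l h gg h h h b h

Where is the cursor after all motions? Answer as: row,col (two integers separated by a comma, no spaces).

Answer: 0,0

Derivation:
After 1 (h): row=0 col=0 char='_'
After 2 (k): row=0 col=0 char='_'
After 3 (h): row=0 col=0 char='_'
After 4 (j): row=1 col=0 char='s'
After 5 (l): row=1 col=1 char='i'
After 6 (h): row=1 col=0 char='s'
After 7 (gg): row=0 col=0 char='_'
After 8 (h): row=0 col=0 char='_'
After 9 (h): row=0 col=0 char='_'
After 10 (h): row=0 col=0 char='_'
After 11 (b): row=0 col=0 char='_'
After 12 (h): row=0 col=0 char='_'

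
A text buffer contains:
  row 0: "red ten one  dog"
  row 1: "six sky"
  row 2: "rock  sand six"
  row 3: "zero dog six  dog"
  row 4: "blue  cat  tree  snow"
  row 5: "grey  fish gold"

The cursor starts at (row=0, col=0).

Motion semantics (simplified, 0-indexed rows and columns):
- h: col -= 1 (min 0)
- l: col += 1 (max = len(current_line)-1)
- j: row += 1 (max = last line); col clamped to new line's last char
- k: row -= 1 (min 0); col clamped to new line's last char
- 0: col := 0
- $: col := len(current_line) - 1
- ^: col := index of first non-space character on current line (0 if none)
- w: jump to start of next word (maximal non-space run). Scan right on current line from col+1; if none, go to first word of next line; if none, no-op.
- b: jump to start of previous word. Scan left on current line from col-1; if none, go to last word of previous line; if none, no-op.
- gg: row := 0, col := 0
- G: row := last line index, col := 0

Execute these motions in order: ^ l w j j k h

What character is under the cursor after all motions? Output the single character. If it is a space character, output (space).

Answer: (space)

Derivation:
After 1 (^): row=0 col=0 char='r'
After 2 (l): row=0 col=1 char='e'
After 3 (w): row=0 col=4 char='t'
After 4 (j): row=1 col=4 char='s'
After 5 (j): row=2 col=4 char='_'
After 6 (k): row=1 col=4 char='s'
After 7 (h): row=1 col=3 char='_'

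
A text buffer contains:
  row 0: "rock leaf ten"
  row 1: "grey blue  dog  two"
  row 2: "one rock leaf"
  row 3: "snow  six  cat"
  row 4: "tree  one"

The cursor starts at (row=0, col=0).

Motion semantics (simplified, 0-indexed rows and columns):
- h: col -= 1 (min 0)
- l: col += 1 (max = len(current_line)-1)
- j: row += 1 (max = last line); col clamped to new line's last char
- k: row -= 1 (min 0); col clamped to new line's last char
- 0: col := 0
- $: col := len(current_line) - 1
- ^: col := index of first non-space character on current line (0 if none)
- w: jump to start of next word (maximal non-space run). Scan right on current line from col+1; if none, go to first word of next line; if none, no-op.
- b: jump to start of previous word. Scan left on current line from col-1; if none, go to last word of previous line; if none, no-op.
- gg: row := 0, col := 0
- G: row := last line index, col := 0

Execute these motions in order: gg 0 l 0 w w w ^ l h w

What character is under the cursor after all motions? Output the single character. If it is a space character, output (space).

Answer: b

Derivation:
After 1 (gg): row=0 col=0 char='r'
After 2 (0): row=0 col=0 char='r'
After 3 (l): row=0 col=1 char='o'
After 4 (0): row=0 col=0 char='r'
After 5 (w): row=0 col=5 char='l'
After 6 (w): row=0 col=10 char='t'
After 7 (w): row=1 col=0 char='g'
After 8 (^): row=1 col=0 char='g'
After 9 (l): row=1 col=1 char='r'
After 10 (h): row=1 col=0 char='g'
After 11 (w): row=1 col=5 char='b'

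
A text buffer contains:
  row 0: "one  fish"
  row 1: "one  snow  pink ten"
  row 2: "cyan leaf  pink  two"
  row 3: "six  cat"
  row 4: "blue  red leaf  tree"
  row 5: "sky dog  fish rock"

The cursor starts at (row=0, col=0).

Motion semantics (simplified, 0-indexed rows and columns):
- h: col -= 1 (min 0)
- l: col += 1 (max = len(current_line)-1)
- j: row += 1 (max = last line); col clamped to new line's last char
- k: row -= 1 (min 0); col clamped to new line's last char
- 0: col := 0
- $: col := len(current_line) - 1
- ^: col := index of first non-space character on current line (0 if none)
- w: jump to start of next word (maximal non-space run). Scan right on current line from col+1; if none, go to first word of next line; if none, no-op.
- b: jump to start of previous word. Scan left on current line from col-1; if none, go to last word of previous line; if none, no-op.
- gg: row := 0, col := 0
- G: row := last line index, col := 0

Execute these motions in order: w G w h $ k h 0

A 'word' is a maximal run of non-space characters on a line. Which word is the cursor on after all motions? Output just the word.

After 1 (w): row=0 col=5 char='f'
After 2 (G): row=5 col=0 char='s'
After 3 (w): row=5 col=4 char='d'
After 4 (h): row=5 col=3 char='_'
After 5 ($): row=5 col=17 char='k'
After 6 (k): row=4 col=17 char='r'
After 7 (h): row=4 col=16 char='t'
After 8 (0): row=4 col=0 char='b'

Answer: blue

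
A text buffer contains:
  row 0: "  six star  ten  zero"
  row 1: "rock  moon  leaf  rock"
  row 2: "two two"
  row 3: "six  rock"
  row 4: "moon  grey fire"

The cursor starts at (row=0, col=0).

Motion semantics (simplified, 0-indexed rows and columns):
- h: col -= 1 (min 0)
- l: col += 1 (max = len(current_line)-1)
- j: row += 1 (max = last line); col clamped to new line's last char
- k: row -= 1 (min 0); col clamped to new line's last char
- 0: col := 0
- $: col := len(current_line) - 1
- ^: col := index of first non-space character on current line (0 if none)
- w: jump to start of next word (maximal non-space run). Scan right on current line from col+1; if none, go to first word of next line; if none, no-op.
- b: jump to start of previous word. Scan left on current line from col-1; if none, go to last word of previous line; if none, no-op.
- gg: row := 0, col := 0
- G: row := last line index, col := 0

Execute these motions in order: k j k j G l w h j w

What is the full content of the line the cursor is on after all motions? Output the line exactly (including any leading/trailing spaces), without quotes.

Answer: moon  grey fire

Derivation:
After 1 (k): row=0 col=0 char='_'
After 2 (j): row=1 col=0 char='r'
After 3 (k): row=0 col=0 char='_'
After 4 (j): row=1 col=0 char='r'
After 5 (G): row=4 col=0 char='m'
After 6 (l): row=4 col=1 char='o'
After 7 (w): row=4 col=6 char='g'
After 8 (h): row=4 col=5 char='_'
After 9 (j): row=4 col=5 char='_'
After 10 (w): row=4 col=6 char='g'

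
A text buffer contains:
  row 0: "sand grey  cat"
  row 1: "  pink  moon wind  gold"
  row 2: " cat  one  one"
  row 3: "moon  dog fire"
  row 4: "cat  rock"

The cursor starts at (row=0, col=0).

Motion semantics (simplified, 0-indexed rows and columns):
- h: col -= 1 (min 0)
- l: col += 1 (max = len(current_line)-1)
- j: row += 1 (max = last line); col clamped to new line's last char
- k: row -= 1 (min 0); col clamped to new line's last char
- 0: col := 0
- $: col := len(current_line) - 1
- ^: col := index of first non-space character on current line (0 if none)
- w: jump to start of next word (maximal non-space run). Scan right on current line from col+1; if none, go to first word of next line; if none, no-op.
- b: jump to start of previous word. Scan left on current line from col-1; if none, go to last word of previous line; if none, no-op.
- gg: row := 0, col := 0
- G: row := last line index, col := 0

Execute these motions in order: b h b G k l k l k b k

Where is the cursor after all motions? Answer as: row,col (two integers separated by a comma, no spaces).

Answer: 0,11

Derivation:
After 1 (b): row=0 col=0 char='s'
After 2 (h): row=0 col=0 char='s'
After 3 (b): row=0 col=0 char='s'
After 4 (G): row=4 col=0 char='c'
After 5 (k): row=3 col=0 char='m'
After 6 (l): row=3 col=1 char='o'
After 7 (k): row=2 col=1 char='c'
After 8 (l): row=2 col=2 char='a'
After 9 (k): row=1 col=2 char='p'
After 10 (b): row=0 col=11 char='c'
After 11 (k): row=0 col=11 char='c'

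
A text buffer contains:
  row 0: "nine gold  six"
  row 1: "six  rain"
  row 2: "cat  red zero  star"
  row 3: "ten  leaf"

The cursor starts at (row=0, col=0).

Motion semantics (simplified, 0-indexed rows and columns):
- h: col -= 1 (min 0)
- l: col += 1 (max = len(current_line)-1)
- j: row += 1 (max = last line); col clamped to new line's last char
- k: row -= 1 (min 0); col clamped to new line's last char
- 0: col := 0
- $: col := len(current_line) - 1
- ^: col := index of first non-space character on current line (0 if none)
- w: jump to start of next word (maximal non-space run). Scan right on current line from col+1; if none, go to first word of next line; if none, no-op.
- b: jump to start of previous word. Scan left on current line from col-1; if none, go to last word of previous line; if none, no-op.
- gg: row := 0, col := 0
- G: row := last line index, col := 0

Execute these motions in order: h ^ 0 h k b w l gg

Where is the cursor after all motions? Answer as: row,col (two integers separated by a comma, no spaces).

Answer: 0,0

Derivation:
After 1 (h): row=0 col=0 char='n'
After 2 (^): row=0 col=0 char='n'
After 3 (0): row=0 col=0 char='n'
After 4 (h): row=0 col=0 char='n'
After 5 (k): row=0 col=0 char='n'
After 6 (b): row=0 col=0 char='n'
After 7 (w): row=0 col=5 char='g'
After 8 (l): row=0 col=6 char='o'
After 9 (gg): row=0 col=0 char='n'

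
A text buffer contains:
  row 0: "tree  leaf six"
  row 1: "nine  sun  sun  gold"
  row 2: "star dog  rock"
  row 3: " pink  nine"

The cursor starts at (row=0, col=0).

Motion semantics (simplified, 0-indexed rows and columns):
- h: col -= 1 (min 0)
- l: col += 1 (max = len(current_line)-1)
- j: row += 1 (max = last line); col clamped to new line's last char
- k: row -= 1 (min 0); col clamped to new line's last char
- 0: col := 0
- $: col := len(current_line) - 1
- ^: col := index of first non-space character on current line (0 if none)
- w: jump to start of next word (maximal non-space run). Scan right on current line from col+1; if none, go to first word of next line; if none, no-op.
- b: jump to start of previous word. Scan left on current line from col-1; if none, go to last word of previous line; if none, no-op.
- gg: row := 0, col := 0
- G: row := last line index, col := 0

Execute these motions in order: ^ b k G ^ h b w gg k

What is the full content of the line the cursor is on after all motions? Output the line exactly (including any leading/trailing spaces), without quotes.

After 1 (^): row=0 col=0 char='t'
After 2 (b): row=0 col=0 char='t'
After 3 (k): row=0 col=0 char='t'
After 4 (G): row=3 col=0 char='_'
After 5 (^): row=3 col=1 char='p'
After 6 (h): row=3 col=0 char='_'
After 7 (b): row=2 col=10 char='r'
After 8 (w): row=3 col=1 char='p'
After 9 (gg): row=0 col=0 char='t'
After 10 (k): row=0 col=0 char='t'

Answer: tree  leaf six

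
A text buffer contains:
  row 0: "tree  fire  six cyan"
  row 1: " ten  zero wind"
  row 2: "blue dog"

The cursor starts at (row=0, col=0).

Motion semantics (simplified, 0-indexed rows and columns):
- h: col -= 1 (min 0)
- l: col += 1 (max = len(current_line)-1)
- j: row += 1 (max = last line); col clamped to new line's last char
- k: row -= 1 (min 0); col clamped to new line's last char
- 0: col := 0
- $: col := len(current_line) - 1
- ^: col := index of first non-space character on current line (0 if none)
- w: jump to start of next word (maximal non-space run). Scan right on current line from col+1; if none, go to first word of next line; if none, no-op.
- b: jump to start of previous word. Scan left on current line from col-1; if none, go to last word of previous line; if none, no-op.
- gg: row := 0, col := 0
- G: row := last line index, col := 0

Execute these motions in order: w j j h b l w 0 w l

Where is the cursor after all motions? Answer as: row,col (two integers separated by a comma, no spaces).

After 1 (w): row=0 col=6 char='f'
After 2 (j): row=1 col=6 char='z'
After 3 (j): row=2 col=6 char='o'
After 4 (h): row=2 col=5 char='d'
After 5 (b): row=2 col=0 char='b'
After 6 (l): row=2 col=1 char='l'
After 7 (w): row=2 col=5 char='d'
After 8 (0): row=2 col=0 char='b'
After 9 (w): row=2 col=5 char='d'
After 10 (l): row=2 col=6 char='o'

Answer: 2,6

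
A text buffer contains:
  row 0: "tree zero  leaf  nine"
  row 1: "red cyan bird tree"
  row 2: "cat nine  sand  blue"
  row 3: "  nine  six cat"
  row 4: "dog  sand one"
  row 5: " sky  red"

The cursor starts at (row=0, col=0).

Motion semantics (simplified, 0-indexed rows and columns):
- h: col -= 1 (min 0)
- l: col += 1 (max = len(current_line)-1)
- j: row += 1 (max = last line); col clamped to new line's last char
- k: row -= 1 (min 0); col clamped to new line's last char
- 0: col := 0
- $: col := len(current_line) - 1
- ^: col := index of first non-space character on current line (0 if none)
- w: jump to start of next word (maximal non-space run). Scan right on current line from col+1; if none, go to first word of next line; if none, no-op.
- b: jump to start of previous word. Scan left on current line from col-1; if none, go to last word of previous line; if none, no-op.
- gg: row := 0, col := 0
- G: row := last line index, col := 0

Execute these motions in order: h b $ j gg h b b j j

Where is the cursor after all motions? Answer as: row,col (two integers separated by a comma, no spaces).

Answer: 2,0

Derivation:
After 1 (h): row=0 col=0 char='t'
After 2 (b): row=0 col=0 char='t'
After 3 ($): row=0 col=20 char='e'
After 4 (j): row=1 col=17 char='e'
After 5 (gg): row=0 col=0 char='t'
After 6 (h): row=0 col=0 char='t'
After 7 (b): row=0 col=0 char='t'
After 8 (b): row=0 col=0 char='t'
After 9 (j): row=1 col=0 char='r'
After 10 (j): row=2 col=0 char='c'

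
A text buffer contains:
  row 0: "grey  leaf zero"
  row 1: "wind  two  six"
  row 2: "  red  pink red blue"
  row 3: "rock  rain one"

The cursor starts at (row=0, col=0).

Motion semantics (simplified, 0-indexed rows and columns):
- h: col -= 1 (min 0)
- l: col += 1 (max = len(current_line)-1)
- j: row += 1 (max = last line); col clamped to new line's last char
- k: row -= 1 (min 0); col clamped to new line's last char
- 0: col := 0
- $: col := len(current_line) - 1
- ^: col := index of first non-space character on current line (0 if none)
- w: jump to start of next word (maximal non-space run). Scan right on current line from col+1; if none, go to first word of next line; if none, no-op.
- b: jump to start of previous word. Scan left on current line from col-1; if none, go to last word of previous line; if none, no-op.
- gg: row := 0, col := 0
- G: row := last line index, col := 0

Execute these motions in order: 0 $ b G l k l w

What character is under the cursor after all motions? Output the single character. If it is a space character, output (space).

Answer: p

Derivation:
After 1 (0): row=0 col=0 char='g'
After 2 ($): row=0 col=14 char='o'
After 3 (b): row=0 col=11 char='z'
After 4 (G): row=3 col=0 char='r'
After 5 (l): row=3 col=1 char='o'
After 6 (k): row=2 col=1 char='_'
After 7 (l): row=2 col=2 char='r'
After 8 (w): row=2 col=7 char='p'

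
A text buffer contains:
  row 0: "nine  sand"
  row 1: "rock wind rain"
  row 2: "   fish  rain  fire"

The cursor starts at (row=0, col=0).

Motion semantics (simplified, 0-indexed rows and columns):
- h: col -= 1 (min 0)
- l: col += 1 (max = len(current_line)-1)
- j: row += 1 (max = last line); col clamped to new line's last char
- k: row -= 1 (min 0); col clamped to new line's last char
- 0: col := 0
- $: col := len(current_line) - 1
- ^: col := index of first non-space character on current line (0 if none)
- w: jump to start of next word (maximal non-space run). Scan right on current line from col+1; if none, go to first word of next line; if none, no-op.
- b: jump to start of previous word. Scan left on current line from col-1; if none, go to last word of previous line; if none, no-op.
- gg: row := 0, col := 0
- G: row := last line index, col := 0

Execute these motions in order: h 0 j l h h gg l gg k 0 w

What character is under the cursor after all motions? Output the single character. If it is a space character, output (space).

Answer: s

Derivation:
After 1 (h): row=0 col=0 char='n'
After 2 (0): row=0 col=0 char='n'
After 3 (j): row=1 col=0 char='r'
After 4 (l): row=1 col=1 char='o'
After 5 (h): row=1 col=0 char='r'
After 6 (h): row=1 col=0 char='r'
After 7 (gg): row=0 col=0 char='n'
After 8 (l): row=0 col=1 char='i'
After 9 (gg): row=0 col=0 char='n'
After 10 (k): row=0 col=0 char='n'
After 11 (0): row=0 col=0 char='n'
After 12 (w): row=0 col=6 char='s'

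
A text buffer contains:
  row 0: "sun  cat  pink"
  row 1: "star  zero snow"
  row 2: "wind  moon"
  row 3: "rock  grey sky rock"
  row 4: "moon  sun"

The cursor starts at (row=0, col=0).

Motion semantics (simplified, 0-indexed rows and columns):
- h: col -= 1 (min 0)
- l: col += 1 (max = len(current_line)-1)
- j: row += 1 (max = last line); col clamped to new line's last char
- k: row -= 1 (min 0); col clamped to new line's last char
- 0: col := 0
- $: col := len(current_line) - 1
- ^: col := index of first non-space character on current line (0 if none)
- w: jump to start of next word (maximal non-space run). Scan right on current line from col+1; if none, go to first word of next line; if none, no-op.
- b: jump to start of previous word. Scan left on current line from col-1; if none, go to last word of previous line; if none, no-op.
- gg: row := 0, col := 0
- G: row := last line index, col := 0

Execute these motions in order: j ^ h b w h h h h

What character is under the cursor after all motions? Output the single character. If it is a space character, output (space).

Answer: s

Derivation:
After 1 (j): row=1 col=0 char='s'
After 2 (^): row=1 col=0 char='s'
After 3 (h): row=1 col=0 char='s'
After 4 (b): row=0 col=10 char='p'
After 5 (w): row=1 col=0 char='s'
After 6 (h): row=1 col=0 char='s'
After 7 (h): row=1 col=0 char='s'
After 8 (h): row=1 col=0 char='s'
After 9 (h): row=1 col=0 char='s'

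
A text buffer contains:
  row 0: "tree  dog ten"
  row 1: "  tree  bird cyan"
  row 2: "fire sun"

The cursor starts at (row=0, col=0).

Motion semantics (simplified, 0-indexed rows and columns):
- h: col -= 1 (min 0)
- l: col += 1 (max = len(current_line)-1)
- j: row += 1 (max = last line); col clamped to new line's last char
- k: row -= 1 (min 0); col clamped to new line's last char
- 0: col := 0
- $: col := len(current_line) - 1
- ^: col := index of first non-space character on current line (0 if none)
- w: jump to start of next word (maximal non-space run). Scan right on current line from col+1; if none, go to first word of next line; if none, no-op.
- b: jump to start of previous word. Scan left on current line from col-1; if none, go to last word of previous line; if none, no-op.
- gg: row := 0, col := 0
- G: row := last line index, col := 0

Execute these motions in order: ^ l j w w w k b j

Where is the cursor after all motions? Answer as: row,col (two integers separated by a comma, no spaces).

After 1 (^): row=0 col=0 char='t'
After 2 (l): row=0 col=1 char='r'
After 3 (j): row=1 col=1 char='_'
After 4 (w): row=1 col=2 char='t'
After 5 (w): row=1 col=8 char='b'
After 6 (w): row=1 col=13 char='c'
After 7 (k): row=0 col=12 char='n'
After 8 (b): row=0 col=10 char='t'
After 9 (j): row=1 col=10 char='r'

Answer: 1,10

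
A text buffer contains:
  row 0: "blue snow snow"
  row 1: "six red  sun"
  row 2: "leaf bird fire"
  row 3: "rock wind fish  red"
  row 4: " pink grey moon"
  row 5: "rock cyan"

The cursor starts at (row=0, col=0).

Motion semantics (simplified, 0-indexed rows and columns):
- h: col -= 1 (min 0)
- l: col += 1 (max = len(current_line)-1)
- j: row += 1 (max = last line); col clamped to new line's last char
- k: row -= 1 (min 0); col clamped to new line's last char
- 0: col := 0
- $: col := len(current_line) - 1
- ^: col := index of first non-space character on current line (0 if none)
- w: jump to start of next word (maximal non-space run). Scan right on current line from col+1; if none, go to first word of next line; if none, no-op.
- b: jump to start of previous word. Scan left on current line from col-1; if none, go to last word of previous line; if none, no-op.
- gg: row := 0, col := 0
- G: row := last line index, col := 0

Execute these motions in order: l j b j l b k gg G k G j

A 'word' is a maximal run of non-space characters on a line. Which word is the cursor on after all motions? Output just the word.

Answer: rock

Derivation:
After 1 (l): row=0 col=1 char='l'
After 2 (j): row=1 col=1 char='i'
After 3 (b): row=1 col=0 char='s'
After 4 (j): row=2 col=0 char='l'
After 5 (l): row=2 col=1 char='e'
After 6 (b): row=2 col=0 char='l'
After 7 (k): row=1 col=0 char='s'
After 8 (gg): row=0 col=0 char='b'
After 9 (G): row=5 col=0 char='r'
After 10 (k): row=4 col=0 char='_'
After 11 (G): row=5 col=0 char='r'
After 12 (j): row=5 col=0 char='r'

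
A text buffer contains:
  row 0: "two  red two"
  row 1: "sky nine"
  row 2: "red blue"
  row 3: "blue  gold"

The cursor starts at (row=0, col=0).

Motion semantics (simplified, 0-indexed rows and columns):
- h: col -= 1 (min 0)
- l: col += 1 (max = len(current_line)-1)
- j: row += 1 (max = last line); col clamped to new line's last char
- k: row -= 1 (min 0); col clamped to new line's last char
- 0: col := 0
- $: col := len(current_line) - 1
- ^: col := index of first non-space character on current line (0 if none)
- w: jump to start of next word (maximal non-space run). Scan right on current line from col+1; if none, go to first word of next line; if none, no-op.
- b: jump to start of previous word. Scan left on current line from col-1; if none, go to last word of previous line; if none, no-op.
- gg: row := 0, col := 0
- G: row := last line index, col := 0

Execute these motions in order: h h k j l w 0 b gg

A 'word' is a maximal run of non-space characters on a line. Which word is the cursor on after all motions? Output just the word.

After 1 (h): row=0 col=0 char='t'
After 2 (h): row=0 col=0 char='t'
After 3 (k): row=0 col=0 char='t'
After 4 (j): row=1 col=0 char='s'
After 5 (l): row=1 col=1 char='k'
After 6 (w): row=1 col=4 char='n'
After 7 (0): row=1 col=0 char='s'
After 8 (b): row=0 col=9 char='t'
After 9 (gg): row=0 col=0 char='t'

Answer: two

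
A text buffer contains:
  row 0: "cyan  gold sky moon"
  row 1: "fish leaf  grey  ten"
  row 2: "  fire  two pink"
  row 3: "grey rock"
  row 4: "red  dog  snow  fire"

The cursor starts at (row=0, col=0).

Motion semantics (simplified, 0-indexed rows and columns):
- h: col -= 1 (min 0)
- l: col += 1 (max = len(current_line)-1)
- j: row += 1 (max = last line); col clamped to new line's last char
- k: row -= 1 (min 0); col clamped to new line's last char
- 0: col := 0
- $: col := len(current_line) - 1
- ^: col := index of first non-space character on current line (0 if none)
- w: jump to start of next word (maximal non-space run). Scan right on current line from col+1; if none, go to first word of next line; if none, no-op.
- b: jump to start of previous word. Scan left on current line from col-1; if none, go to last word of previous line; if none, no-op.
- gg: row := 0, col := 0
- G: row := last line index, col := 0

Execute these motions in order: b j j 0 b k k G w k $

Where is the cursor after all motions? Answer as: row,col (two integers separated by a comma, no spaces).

After 1 (b): row=0 col=0 char='c'
After 2 (j): row=1 col=0 char='f'
After 3 (j): row=2 col=0 char='_'
After 4 (0): row=2 col=0 char='_'
After 5 (b): row=1 col=17 char='t'
After 6 (k): row=0 col=17 char='o'
After 7 (k): row=0 col=17 char='o'
After 8 (G): row=4 col=0 char='r'
After 9 (w): row=4 col=5 char='d'
After 10 (k): row=3 col=5 char='r'
After 11 ($): row=3 col=8 char='k'

Answer: 3,8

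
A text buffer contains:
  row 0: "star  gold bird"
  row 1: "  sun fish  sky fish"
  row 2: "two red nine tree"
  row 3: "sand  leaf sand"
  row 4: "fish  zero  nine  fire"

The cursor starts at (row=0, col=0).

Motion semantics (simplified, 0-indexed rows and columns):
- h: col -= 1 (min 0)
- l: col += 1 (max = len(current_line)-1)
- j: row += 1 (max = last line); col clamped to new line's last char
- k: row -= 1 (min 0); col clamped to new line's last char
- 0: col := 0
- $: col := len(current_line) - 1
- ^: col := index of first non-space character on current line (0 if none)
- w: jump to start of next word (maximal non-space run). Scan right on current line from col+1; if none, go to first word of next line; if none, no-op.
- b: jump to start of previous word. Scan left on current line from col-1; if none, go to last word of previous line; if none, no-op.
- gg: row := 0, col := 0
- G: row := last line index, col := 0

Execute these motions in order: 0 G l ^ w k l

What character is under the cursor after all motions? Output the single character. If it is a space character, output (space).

Answer: e

Derivation:
After 1 (0): row=0 col=0 char='s'
After 2 (G): row=4 col=0 char='f'
After 3 (l): row=4 col=1 char='i'
After 4 (^): row=4 col=0 char='f'
After 5 (w): row=4 col=6 char='z'
After 6 (k): row=3 col=6 char='l'
After 7 (l): row=3 col=7 char='e'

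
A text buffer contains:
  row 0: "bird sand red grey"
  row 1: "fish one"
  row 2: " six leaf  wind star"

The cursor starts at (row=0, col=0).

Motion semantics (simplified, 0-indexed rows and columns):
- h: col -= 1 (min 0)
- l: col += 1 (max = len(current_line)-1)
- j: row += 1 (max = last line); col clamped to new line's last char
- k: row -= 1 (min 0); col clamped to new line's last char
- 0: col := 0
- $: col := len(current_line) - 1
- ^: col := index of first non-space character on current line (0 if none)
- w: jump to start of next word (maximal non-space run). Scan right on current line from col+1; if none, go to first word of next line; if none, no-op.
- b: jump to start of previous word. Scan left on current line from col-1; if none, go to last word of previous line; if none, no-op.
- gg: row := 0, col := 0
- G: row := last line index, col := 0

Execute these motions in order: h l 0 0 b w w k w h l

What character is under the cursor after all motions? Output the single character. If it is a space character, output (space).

After 1 (h): row=0 col=0 char='b'
After 2 (l): row=0 col=1 char='i'
After 3 (0): row=0 col=0 char='b'
After 4 (0): row=0 col=0 char='b'
After 5 (b): row=0 col=0 char='b'
After 6 (w): row=0 col=5 char='s'
After 7 (w): row=0 col=10 char='r'
After 8 (k): row=0 col=10 char='r'
After 9 (w): row=0 col=14 char='g'
After 10 (h): row=0 col=13 char='_'
After 11 (l): row=0 col=14 char='g'

Answer: g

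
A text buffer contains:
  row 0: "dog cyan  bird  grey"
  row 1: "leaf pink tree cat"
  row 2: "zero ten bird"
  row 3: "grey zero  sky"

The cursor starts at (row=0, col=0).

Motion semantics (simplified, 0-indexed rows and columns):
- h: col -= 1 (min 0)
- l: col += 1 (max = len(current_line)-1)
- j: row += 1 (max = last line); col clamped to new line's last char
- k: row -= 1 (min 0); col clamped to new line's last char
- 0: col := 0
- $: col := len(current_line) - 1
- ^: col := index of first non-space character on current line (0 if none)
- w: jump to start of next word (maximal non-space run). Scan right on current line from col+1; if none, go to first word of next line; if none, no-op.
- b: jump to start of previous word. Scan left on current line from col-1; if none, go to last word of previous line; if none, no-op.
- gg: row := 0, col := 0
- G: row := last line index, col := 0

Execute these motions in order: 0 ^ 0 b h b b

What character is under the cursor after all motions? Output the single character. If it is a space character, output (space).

After 1 (0): row=0 col=0 char='d'
After 2 (^): row=0 col=0 char='d'
After 3 (0): row=0 col=0 char='d'
After 4 (b): row=0 col=0 char='d'
After 5 (h): row=0 col=0 char='d'
After 6 (b): row=0 col=0 char='d'
After 7 (b): row=0 col=0 char='d'

Answer: d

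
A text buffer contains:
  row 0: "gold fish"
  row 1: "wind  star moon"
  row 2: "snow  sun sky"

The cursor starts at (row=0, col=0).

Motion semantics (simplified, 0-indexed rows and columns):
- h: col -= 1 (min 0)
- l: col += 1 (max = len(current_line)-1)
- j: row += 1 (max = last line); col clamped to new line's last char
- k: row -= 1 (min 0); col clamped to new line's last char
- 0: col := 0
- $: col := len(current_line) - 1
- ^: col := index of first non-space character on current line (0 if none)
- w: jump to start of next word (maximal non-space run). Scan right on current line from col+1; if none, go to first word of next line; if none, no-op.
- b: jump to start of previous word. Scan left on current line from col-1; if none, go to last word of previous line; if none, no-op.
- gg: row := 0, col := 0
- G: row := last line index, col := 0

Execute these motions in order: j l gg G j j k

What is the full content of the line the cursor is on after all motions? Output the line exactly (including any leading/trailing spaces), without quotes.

After 1 (j): row=1 col=0 char='w'
After 2 (l): row=1 col=1 char='i'
After 3 (gg): row=0 col=0 char='g'
After 4 (G): row=2 col=0 char='s'
After 5 (j): row=2 col=0 char='s'
After 6 (j): row=2 col=0 char='s'
After 7 (k): row=1 col=0 char='w'

Answer: wind  star moon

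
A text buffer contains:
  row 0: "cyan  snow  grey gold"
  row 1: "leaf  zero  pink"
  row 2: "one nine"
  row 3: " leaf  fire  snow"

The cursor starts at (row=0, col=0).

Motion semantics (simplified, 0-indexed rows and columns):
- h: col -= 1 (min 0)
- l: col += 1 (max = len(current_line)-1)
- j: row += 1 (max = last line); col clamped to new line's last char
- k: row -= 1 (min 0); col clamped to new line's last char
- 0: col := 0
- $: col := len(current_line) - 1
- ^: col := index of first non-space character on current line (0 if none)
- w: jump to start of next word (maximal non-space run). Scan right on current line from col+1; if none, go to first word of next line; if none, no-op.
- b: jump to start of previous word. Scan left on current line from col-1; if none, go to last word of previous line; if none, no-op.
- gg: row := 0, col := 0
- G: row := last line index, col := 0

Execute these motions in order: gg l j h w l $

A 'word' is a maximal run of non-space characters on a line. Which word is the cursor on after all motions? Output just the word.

After 1 (gg): row=0 col=0 char='c'
After 2 (l): row=0 col=1 char='y'
After 3 (j): row=1 col=1 char='e'
After 4 (h): row=1 col=0 char='l'
After 5 (w): row=1 col=6 char='z'
After 6 (l): row=1 col=7 char='e'
After 7 ($): row=1 col=15 char='k'

Answer: pink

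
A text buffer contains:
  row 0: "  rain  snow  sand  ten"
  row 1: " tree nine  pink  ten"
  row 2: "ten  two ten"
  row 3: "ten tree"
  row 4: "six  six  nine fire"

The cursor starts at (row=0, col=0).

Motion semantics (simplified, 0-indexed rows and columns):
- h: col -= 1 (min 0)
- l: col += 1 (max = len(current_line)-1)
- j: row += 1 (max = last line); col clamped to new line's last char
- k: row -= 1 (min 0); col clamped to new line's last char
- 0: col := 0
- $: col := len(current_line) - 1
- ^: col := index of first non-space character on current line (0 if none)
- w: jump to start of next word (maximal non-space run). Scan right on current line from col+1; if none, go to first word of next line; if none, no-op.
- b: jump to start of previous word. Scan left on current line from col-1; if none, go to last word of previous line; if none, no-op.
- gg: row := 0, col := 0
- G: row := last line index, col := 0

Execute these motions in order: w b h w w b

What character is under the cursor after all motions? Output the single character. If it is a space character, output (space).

After 1 (w): row=0 col=2 char='r'
After 2 (b): row=0 col=2 char='r'
After 3 (h): row=0 col=1 char='_'
After 4 (w): row=0 col=2 char='r'
After 5 (w): row=0 col=8 char='s'
After 6 (b): row=0 col=2 char='r'

Answer: r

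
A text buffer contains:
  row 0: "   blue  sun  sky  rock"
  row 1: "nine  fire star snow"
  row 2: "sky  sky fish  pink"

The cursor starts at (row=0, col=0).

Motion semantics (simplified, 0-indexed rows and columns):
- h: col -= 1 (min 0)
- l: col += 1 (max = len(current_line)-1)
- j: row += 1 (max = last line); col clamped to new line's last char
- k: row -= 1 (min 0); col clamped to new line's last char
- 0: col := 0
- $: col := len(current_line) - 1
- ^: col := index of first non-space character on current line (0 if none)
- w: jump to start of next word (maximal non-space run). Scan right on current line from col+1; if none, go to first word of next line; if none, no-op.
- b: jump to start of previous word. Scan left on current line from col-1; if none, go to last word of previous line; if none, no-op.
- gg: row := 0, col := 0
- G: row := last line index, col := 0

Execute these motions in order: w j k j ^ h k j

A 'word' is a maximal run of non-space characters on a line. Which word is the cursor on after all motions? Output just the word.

After 1 (w): row=0 col=3 char='b'
After 2 (j): row=1 col=3 char='e'
After 3 (k): row=0 col=3 char='b'
After 4 (j): row=1 col=3 char='e'
After 5 (^): row=1 col=0 char='n'
After 6 (h): row=1 col=0 char='n'
After 7 (k): row=0 col=0 char='_'
After 8 (j): row=1 col=0 char='n'

Answer: nine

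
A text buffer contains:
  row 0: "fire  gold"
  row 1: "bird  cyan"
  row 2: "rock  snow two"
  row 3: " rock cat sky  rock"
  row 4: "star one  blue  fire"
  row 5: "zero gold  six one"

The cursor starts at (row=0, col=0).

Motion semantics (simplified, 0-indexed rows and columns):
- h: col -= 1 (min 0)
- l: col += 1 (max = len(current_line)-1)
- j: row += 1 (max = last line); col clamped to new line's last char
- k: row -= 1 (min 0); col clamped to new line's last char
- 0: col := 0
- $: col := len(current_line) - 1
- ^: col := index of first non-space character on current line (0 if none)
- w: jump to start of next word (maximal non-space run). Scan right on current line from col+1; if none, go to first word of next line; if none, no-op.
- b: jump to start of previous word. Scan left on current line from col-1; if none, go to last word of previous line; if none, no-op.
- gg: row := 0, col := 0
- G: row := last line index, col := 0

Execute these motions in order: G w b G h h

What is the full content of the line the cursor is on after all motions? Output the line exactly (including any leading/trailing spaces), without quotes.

Answer: zero gold  six one

Derivation:
After 1 (G): row=5 col=0 char='z'
After 2 (w): row=5 col=5 char='g'
After 3 (b): row=5 col=0 char='z'
After 4 (G): row=5 col=0 char='z'
After 5 (h): row=5 col=0 char='z'
After 6 (h): row=5 col=0 char='z'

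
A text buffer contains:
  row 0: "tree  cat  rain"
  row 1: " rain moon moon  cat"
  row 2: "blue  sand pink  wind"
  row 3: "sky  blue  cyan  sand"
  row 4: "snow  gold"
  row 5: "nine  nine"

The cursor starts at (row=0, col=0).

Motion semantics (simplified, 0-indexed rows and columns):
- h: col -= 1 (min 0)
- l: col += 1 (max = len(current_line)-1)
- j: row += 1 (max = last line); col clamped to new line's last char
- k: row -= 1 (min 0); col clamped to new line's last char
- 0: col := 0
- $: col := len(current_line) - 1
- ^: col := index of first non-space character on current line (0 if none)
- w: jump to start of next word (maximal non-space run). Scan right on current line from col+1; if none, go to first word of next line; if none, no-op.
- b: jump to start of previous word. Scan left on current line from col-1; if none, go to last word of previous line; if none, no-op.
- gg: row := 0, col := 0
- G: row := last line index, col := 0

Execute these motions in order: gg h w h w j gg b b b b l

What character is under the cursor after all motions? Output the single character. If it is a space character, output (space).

After 1 (gg): row=0 col=0 char='t'
After 2 (h): row=0 col=0 char='t'
After 3 (w): row=0 col=6 char='c'
After 4 (h): row=0 col=5 char='_'
After 5 (w): row=0 col=6 char='c'
After 6 (j): row=1 col=6 char='m'
After 7 (gg): row=0 col=0 char='t'
After 8 (b): row=0 col=0 char='t'
After 9 (b): row=0 col=0 char='t'
After 10 (b): row=0 col=0 char='t'
After 11 (b): row=0 col=0 char='t'
After 12 (l): row=0 col=1 char='r'

Answer: r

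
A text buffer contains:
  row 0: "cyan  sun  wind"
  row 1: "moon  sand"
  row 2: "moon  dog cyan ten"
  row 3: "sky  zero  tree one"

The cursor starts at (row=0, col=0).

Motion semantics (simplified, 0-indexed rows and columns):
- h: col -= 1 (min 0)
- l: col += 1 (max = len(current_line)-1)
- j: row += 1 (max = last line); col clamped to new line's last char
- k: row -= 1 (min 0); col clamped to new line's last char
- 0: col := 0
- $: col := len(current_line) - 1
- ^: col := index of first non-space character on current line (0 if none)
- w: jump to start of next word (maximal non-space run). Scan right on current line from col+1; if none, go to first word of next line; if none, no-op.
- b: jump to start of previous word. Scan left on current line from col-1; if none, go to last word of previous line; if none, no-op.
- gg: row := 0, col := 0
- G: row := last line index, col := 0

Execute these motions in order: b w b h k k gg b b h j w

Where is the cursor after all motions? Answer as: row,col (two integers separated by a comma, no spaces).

Answer: 1,6

Derivation:
After 1 (b): row=0 col=0 char='c'
After 2 (w): row=0 col=6 char='s'
After 3 (b): row=0 col=0 char='c'
After 4 (h): row=0 col=0 char='c'
After 5 (k): row=0 col=0 char='c'
After 6 (k): row=0 col=0 char='c'
After 7 (gg): row=0 col=0 char='c'
After 8 (b): row=0 col=0 char='c'
After 9 (b): row=0 col=0 char='c'
After 10 (h): row=0 col=0 char='c'
After 11 (j): row=1 col=0 char='m'
After 12 (w): row=1 col=6 char='s'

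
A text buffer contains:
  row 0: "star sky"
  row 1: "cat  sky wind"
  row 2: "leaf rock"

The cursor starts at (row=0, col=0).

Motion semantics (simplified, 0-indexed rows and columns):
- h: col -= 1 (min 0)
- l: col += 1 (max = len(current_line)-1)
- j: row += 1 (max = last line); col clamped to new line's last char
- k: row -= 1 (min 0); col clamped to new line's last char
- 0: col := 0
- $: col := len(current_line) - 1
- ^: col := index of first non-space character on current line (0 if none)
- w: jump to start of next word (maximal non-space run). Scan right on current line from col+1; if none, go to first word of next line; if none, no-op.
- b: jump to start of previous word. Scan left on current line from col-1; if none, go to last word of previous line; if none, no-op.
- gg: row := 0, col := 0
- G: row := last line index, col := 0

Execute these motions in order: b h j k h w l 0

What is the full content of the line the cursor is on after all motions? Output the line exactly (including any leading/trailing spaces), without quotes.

Answer: star sky

Derivation:
After 1 (b): row=0 col=0 char='s'
After 2 (h): row=0 col=0 char='s'
After 3 (j): row=1 col=0 char='c'
After 4 (k): row=0 col=0 char='s'
After 5 (h): row=0 col=0 char='s'
After 6 (w): row=0 col=5 char='s'
After 7 (l): row=0 col=6 char='k'
After 8 (0): row=0 col=0 char='s'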